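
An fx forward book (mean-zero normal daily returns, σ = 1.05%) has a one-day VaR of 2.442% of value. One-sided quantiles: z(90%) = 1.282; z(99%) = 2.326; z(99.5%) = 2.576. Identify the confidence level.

99%

Implied z = VaR/σ = 2.442 / 1.05 = 2.326.
This matches z(99%) = 2.326.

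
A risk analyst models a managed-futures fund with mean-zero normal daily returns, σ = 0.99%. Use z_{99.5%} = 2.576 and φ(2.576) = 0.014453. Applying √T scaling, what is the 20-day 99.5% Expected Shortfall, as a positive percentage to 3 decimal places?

12.798%

σ_{20d} = 0.99% × √20 = 4.427%.
ES multiplier = φ(z)/(1−α) = 0.014453/0.005 = 2.891.
ES = 4.427% × 2.891 = 12.798%.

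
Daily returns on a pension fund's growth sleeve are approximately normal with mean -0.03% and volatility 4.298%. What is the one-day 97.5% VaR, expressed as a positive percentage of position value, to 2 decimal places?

At 97.5% one-sided, z = 1.960.
VaR = −μ + z·σ = −(-0.03%) + 1.960 × 4.298% = 8.454%.

8.45%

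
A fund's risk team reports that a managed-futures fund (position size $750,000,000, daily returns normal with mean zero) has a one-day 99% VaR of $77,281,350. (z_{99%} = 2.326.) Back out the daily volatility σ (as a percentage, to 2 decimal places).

4.43%

VaR as a fraction: $77,281,350 / $750,000,000 = 10.304%.
σ = VaR / z = 10.304% / 2.326 = 4.430%.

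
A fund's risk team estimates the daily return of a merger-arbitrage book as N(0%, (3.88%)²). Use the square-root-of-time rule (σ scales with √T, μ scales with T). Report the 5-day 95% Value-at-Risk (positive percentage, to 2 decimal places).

At 95%, z = 1.645.
σ_{5d} = 3.88% × √5 = 8.676%.
VaR = 1.645 × 8.676% = 14.272%.

14.27%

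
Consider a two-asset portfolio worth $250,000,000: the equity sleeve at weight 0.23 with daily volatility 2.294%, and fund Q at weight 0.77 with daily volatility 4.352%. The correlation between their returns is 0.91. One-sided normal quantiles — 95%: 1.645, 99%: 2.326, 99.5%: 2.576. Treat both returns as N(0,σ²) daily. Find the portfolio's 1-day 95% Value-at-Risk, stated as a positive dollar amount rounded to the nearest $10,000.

$15,780,000

σ_p² = 0.23²·2.294² + 0.77²·4.352² + 2·0.91·0.23·0.77·2.294·4.352 = 14.7257 (%²).
σ_p = √14.7257 = 3.837%.
VaR = 1.645 × 3.837% = 6.312%; on $250,000,000 that is $15,780,000.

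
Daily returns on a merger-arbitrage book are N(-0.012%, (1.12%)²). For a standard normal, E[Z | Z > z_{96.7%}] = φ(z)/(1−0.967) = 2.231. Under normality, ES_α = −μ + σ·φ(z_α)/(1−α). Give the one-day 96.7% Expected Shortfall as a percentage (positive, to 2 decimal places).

ES = −(-0.012%) + 1.12% × 2.231 = 2.511%.

2.51%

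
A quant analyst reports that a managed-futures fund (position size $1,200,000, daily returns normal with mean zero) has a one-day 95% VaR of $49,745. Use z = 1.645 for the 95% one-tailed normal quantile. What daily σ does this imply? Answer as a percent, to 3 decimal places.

2.520%

VaR as a fraction: $49,745 / $1,200,000 = 4.145%.
σ = VaR / z = 4.145% / 1.645 = 2.520%.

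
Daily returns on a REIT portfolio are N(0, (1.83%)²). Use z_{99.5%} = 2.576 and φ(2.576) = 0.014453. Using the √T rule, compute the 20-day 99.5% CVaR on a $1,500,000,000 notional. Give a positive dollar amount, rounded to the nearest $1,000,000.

σ_{20d} = 1.83% × √20 = 8.184%.
ES multiplier = φ(z)/(1−α) = 0.014453/0.005 = 2.891.
ES = 8.184% × 2.891 = 23.660%; on $1,500,000,000: $354,900,000.

$355,000,000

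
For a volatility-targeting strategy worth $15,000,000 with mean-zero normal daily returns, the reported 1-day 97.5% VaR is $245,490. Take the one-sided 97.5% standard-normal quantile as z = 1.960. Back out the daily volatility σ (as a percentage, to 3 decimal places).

0.835%

VaR as a fraction: $245,490 / $15,000,000 = 1.637%.
σ = VaR / z = 1.637% / 1.960 = 0.835%.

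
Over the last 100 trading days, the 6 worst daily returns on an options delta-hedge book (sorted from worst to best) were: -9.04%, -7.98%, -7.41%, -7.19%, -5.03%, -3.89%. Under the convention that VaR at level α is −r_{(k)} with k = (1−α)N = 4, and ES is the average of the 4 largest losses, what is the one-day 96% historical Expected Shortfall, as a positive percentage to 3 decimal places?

The 4 worst returns sum to -31.62%.
ES = −(-31.62%) / 4 = 7.905%.

7.905%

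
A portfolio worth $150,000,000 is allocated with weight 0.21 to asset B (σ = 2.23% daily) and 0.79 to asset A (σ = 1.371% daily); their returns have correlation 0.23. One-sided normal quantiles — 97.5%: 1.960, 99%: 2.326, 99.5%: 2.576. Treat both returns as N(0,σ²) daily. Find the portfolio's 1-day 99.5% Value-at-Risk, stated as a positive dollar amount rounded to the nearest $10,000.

σ_p² = 0.21²·2.23² + 0.79²·1.371² + 2·0.23·0.21·0.79·2.23·1.371 = 1.6257 (%²).
σ_p = √1.6257 = 1.275%.
VaR = 2.576 × 1.275% = 3.284%; on $150,000,000 that is $4,926,000.

$4,930,000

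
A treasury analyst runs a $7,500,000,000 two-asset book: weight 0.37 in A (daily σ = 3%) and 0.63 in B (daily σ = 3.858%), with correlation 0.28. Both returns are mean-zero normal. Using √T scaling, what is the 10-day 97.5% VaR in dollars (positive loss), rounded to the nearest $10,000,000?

$1,370,000,000

σ_p = √(0.37²·3² + 0.63²·3.858² + 2·0.28·0.37·0.63·3·3.858) = 2.941%.
σ_{10d} = 2.941% × √10 = 9.300%.
z(97.5%) = 1.960.
VaR = 1.960 × 9.300% = 18.228%; on $7,500,000,000 that is $1,367,100,000.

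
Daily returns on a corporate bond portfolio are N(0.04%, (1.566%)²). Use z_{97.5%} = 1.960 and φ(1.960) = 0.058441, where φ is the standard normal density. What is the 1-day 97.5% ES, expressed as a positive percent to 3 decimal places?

Tail multiplier: φ(z)/(1−α) = 0.058441 / 0.025 = 2.338.
ES = −(0.04%) + 1.566% × 2.338 = 3.621%.

3.621%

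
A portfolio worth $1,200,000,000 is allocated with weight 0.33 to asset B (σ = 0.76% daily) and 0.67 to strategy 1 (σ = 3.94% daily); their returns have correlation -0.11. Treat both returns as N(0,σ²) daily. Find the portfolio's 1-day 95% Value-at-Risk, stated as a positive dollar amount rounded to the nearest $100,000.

$51,800,000

σ_p² = 0.33²·0.76² + 0.67²·3.94² + 2·-0.11·0.33·0.67·0.76·3.94 = 6.8858 (%²).
σ_p = √6.8858 = 2.624%.
At 95%, z = 1.645.
VaR = 1.645 × 2.624% = 4.316%; on $1,200,000,000 that is $51,792,000.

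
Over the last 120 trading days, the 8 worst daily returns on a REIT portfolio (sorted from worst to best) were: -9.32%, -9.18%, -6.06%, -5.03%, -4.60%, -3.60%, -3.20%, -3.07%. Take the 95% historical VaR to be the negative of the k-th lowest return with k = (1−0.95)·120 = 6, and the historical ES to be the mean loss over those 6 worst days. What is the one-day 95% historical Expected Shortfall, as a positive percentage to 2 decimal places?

The 6 worst returns sum to -37.79%.
ES = −(-37.79%) / 6 = 6.2983…% ≈ 6.30%.

6.30%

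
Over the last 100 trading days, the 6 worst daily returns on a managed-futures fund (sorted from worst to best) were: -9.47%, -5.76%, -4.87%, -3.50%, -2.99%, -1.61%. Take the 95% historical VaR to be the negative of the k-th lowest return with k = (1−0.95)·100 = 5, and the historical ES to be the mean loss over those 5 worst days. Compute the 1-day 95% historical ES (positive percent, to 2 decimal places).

5.32%

The 5 worst returns sum to -26.59%.
ES = −(-26.59%) / 5 = 5.318% ≈ 5.32%.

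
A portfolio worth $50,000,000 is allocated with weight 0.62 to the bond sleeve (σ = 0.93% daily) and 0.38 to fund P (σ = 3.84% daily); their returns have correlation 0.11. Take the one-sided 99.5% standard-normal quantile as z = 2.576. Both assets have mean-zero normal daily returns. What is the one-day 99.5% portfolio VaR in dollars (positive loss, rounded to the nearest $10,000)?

σ_p² = 0.62²·0.93² + 0.38²·3.84² + 2·0.11·0.62·0.38·0.93·3.84 = 2.6468 (%²).
σ_p = √2.6468 = 1.627%.
VaR = 2.576 × 1.627% = 4.191%; on $50,000,000 that is $2,095,500.

$2,100,000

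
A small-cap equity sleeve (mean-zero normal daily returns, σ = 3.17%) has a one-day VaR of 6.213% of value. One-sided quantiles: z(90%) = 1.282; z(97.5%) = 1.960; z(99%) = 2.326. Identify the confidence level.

Implied z = VaR/σ = 6.213 / 3.17 = 1.960.
This matches z(97.5%) = 1.960.

97.5%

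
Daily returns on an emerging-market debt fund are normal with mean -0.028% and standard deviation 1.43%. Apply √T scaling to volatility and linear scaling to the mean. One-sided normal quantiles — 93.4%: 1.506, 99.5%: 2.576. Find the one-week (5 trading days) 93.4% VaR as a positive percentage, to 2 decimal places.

σ_{5d} = 1.43% × √5 = 3.198%; μ_{5d} = 5 × -0.028% = -0.140%.
VaR = −(-0.140%) + 1.506 × 3.198% = 4.956%.

4.96%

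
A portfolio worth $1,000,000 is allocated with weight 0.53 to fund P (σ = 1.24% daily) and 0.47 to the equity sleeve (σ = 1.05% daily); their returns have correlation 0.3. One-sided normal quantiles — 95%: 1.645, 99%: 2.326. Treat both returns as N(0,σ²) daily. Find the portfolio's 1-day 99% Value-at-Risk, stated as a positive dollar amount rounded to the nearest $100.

$21,700

σ_p² = 0.53²·1.24² + 0.47²·1.05² + 2·0.3·0.53·0.47·1.24·1.05 = 0.8701 (%²).
σ_p = √0.8701 = 0.933%.
VaR = 2.326 × 0.933% = 2.170%; on $1,000,000 that is $21,700.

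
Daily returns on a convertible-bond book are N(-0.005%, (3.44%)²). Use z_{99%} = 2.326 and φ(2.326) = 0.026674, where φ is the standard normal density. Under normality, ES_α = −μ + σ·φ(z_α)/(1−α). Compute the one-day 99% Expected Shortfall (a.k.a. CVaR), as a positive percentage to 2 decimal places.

Tail multiplier: φ(z)/(1−α) = 0.026674 / 0.01 = 2.667.
ES = −(-0.005%) + 3.44% × 2.667 = 9.179%.

9.18%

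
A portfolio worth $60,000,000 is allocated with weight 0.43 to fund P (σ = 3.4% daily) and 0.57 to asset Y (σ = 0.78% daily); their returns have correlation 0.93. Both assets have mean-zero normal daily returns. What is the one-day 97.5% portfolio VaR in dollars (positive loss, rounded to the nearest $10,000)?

$2,210,000

σ_p² = 0.43²·3.4² + 0.57²·0.78² + 2·0.93·0.43·0.57·3.4·0.78 = 3.5441 (%²).
σ_p = √3.5441 = 1.883%.
At 97.5%, z = 1.960.
VaR = 1.960 × 1.883% = 3.691%; on $60,000,000 that is $2,214,600.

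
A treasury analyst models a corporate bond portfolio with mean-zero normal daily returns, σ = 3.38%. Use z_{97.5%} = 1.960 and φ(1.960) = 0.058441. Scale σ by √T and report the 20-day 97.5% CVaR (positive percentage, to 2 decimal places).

35.34%

σ_{20d} = 3.38% × √20 = 15.116%.
ES multiplier = φ(z)/(1−α) = 0.058441/0.025 = 2.338.
ES = 15.116% × 2.338 = 35.341%.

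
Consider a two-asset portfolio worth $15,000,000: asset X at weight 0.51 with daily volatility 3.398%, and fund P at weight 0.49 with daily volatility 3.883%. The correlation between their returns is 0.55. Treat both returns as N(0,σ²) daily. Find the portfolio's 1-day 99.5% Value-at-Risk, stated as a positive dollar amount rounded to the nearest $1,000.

σ_p² = 0.51²·3.398² + 0.49²·3.883² + 2·0.55·0.51·0.49·3.398·3.883 = 10.2504 (%²).
σ_p = √10.2504 = 3.202%.
At 99.5%, z = 2.576.
VaR = 2.576 × 3.202% = 8.248%; on $15,000,000 that is $1,237,200.

$1,237,000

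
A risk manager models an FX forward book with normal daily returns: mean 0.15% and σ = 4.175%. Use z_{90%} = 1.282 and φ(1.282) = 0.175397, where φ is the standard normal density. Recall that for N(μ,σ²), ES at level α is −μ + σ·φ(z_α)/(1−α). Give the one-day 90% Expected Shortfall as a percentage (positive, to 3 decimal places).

7.173%

Tail multiplier: φ(z)/(1−α) = 0.175397 / 0.1 = 1.754.
ES = −(0.15%) + 4.175% × 1.754 = 7.173%.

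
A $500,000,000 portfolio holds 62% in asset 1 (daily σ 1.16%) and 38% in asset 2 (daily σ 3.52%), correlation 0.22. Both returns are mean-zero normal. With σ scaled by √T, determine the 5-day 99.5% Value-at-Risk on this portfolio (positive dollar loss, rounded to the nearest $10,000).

σ_p = √(0.62²·1.16² + 0.38²·3.52² + 2·0.22·0.62·0.38·1.16·3.52) = 1.652%.
σ_{5d} = 1.652% × √5 = 3.694%.
z(99.5%) = 2.576.
VaR = 2.576 × 3.694% = 9.516%; on $500,000,000 that is $47,580,000.

$47,580,000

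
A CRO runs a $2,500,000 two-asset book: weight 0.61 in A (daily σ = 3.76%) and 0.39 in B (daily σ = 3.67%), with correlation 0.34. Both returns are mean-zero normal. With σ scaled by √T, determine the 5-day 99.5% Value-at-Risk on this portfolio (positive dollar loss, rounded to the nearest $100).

σ_p = √(0.61²·3.76² + 0.39²·3.67² + 2·0.34·0.61·0.39·3.76·3.67) = 3.089%.
σ_{5d} = 3.089% × √5 = 6.907%.
z(99.5%) = 2.576.
VaR = 2.576 × 6.907% = 17.792%; on $2,500,000 that is $444,800.

$444,800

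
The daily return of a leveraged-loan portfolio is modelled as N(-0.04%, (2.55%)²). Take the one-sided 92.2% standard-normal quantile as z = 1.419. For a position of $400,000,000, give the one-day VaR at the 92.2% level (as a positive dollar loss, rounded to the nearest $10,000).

$14,630,000

VaR = −μ + z·σ = −(-0.04%) + 1.419 × 2.55% = 3.658%.
On $400,000,000: 0.03658 × $400,000,000 = $14,632,000.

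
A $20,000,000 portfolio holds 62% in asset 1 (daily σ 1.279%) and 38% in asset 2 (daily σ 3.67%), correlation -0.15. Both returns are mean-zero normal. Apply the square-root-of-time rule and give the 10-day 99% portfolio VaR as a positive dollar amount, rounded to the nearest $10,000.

$2,200,000

σ_p = √(0.62²·1.279² + 0.38²·3.67² + 2·-0.15·0.62·0.38·1.279·3.67) = 1.497%.
σ_{10d} = 1.497% × √10 = 4.734%.
z(99%) = 2.326.
VaR = 2.326 × 4.734% = 11.011%; on $20,000,000 that is $2,202,200.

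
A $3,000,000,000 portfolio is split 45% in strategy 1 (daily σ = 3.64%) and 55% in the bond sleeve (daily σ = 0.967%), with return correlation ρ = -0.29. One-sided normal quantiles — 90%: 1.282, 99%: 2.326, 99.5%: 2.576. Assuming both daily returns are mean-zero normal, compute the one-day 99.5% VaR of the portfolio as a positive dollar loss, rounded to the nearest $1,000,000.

σ_p² = 0.45²·3.64² + 0.55²·0.967² + 2·-0.29·0.45·0.55·3.64·0.967 = 2.4606 (%²).
σ_p = √2.4606 = 1.569%.
VaR = 2.576 × 1.569% = 4.042%; on $3,000,000,000 that is $121,260,000.

$121,000,000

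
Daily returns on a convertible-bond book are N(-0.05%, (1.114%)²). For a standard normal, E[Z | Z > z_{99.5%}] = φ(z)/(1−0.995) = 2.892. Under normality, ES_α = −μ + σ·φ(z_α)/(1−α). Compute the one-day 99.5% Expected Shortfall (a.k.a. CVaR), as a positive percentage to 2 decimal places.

3.27%

ES = −(-0.05%) + 1.114% × 2.892 = 3.272%.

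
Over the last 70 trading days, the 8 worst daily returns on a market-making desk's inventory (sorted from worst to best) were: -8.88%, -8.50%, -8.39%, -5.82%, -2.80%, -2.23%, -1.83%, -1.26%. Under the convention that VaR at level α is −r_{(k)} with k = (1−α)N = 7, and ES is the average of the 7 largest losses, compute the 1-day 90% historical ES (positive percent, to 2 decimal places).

5.49%

The 7 worst returns sum to -38.45%.
ES = −(-38.45%) / 7 = 5.4928…% ≈ 5.49%.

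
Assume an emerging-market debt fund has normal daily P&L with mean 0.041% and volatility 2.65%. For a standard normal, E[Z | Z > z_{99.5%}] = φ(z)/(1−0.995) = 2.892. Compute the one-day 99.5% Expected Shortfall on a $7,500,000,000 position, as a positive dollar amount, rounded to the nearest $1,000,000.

$572,000,000

ES = −(0.041%) + 2.65% × 2.892 = 7.623%.
On $7,500,000,000: 0.07623 × $7,500,000,000 = $571,725,000.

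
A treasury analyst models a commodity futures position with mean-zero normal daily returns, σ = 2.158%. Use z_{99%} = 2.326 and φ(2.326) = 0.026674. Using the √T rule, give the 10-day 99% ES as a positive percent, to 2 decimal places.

σ_{10d} = 2.158% × √10 = 6.824%.
ES multiplier = φ(z)/(1−α) = 0.026674/0.01 = 2.667.
ES = 6.824% × 2.667 = 18.200%.

18.20%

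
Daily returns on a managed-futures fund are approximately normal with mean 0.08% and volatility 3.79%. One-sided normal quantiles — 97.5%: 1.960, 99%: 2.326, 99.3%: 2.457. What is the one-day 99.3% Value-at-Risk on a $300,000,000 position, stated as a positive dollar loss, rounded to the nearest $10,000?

$27,700,000

VaR = −μ + z·σ = −(0.08%) + 2.457 × 3.79% = 9.232%.
On $300,000,000: 0.09232 × $300,000,000 = $27,696,000.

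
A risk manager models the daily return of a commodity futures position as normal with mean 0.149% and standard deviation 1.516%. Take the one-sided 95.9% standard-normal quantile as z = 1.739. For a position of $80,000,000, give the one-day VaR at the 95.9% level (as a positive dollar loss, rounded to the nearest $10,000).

VaR = −μ + z·σ = −(0.149%) + 1.739 × 1.516% = 2.487%.
On $80,000,000: 0.02487 × $80,000,000 = $1,989,600.

$1,990,000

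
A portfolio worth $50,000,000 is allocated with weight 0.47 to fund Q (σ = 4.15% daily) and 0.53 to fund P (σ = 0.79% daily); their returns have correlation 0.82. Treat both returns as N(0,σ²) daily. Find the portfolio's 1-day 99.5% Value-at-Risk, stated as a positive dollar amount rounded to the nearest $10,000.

$2,970,000

σ_p² = 0.47²·4.15² + 0.53²·0.79² + 2·0.82·0.47·0.53·4.15·0.79 = 5.3191 (%²).
σ_p = √5.3191 = 2.306%.
At 99.5%, z = 2.576.
VaR = 2.576 × 2.306% = 5.940%; on $50,000,000 that is $2,970,000.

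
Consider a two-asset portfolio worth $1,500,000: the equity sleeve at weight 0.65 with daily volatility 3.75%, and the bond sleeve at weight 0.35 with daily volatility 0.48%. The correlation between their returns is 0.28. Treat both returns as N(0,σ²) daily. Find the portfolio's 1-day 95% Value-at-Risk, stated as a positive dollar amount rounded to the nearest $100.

σ_p² = 0.65²·3.75² + 0.35²·0.48² + 2·0.28·0.65·0.35·3.75·0.48 = 6.1990 (%²).
σ_p = √6.1990 = 2.490%.
At 95%, z = 1.645.
VaR = 1.645 × 2.490% = 4.096%; on $1,500,000 that is $61,440.

$61,400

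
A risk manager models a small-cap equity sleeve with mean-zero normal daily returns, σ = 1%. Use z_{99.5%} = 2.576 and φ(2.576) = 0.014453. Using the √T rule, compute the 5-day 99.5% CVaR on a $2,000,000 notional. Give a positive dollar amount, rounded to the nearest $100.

σ_{5d} = 1% × √5 = 2.236%.
ES multiplier = φ(z)/(1−α) = 0.014453/0.005 = 2.891.
ES = 2.236% × 2.891 = 6.464%; on $2,000,000: $129,280.

$129,300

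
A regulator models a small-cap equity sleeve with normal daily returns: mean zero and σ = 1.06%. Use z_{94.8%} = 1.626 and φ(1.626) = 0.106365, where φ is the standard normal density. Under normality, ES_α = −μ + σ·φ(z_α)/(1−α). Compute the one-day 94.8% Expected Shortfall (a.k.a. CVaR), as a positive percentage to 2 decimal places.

2.17%

Tail multiplier: φ(z)/(1−α) = 0.106365 / 0.052 = 2.045.
ES = 1.06% × 2.045 = 2.168%.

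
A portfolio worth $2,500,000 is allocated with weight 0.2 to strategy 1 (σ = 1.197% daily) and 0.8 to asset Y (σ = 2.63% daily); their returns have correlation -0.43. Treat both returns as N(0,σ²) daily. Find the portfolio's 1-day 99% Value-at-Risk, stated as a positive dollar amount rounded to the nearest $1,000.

$117,000

σ_p² = 0.2²·1.197² + 0.8²·2.63² + 2·-0.43·0.2·0.8·1.197·2.63 = 4.0509 (%²).
σ_p = √4.0509 = 2.013%.
At 99%, z = 2.326.
VaR = 2.326 × 2.013% = 4.682%; on $2,500,000 that is $117,050.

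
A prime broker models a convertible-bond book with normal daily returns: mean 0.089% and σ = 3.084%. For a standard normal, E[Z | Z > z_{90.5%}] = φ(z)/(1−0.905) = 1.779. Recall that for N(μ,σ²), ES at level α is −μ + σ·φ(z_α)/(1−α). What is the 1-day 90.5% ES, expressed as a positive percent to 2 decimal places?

5.40%

ES = −(0.089%) + 3.084% × 1.779 = 5.397%.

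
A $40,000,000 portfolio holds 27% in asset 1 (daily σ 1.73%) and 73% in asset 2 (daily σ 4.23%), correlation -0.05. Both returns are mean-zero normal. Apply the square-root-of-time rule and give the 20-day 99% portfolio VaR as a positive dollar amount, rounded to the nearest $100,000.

$12,900,000

σ_p = √(0.27²·1.73² + 0.73²·4.23² + 2·-0.05·0.27·0.73·1.73·4.23) = 3.100%.
σ_{20d} = 3.100% × √20 = 13.864%.
z(99%) = 2.326.
VaR = 2.326 × 13.864% = 32.248%; on $40,000,000 that is $12,899,200.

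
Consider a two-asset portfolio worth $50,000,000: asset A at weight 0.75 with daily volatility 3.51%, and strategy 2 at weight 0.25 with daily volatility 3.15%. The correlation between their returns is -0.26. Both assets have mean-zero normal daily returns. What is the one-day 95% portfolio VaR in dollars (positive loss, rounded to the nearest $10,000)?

$2,090,000

σ_p² = 0.75²·3.51² + 0.25²·3.15² + 2·-0.26·0.75·0.25·3.51·3.15 = 6.4722 (%²).
σ_p = √6.4722 = 2.544%.
At 95%, z = 1.645.
VaR = 1.645 × 2.544% = 4.185%; on $50,000,000 that is $2,092,500.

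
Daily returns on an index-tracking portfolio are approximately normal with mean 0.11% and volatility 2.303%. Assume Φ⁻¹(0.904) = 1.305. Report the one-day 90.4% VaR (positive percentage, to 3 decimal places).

2.895%

VaR = −μ + z·σ = −(0.11%) + 1.305 × 2.303% = 2.895%.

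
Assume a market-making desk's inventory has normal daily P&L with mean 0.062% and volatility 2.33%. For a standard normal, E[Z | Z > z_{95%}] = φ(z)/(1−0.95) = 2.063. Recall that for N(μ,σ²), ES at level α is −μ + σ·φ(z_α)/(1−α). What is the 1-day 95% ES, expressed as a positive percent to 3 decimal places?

ES = −(0.062%) + 2.33% × 2.063 = 4.745%.

4.745%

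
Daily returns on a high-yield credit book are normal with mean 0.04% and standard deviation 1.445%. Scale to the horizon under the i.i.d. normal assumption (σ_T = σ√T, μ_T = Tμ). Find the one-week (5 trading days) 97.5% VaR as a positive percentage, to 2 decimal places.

At 97.5%, z = 1.960.
σ_{5d} = 1.445% × √5 = 3.231%; μ_{5d} = 5 × 0.04% = 0.200%.
VaR = −(0.200%) + 1.960 × 3.231% = 6.133%.

6.13%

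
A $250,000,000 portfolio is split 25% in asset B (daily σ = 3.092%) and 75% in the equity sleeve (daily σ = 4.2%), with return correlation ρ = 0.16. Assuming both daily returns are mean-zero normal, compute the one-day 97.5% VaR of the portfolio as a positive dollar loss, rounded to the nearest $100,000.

$16,500,000

σ_p² = 0.25²·3.092² + 0.75²·4.2² + 2·0.16·0.25·0.75·3.092·4.2 = 11.2992 (%²).
σ_p = √11.2992 = 3.361%.
At 97.5%, z = 1.960.
VaR = 1.960 × 3.361% = 6.588%; on $250,000,000 that is $16,470,000.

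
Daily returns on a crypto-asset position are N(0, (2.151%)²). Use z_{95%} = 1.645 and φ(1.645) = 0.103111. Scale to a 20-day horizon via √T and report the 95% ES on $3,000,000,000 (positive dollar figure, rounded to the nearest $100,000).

σ_{20d} = 2.151% × √20 = 9.620%.
ES multiplier = φ(z)/(1−α) = 0.103111/0.05 = 2.062.
ES = 9.620% × 2.062 = 19.836%; on $3,000,000,000: $595,080,000.

$595,100,000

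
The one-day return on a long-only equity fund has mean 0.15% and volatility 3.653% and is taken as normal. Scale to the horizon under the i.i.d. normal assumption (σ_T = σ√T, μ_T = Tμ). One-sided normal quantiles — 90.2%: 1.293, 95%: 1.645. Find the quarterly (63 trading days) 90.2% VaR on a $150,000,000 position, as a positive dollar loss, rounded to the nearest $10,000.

σ_{63d} = 3.653% × √63 = 28.995%; μ_{63d} = 63 × 0.15% = 9.450%.
VaR = −(9.450%) + 1.293 × 28.995% = 28.041%.
On $150,000,000: 0.28041 × $150,000,000 = $42,061,500.

$42,060,000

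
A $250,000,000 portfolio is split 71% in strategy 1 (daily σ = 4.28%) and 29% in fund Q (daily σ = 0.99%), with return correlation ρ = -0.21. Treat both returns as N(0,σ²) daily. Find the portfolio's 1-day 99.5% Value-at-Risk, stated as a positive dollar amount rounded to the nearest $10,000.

$19,270,000

σ_p² = 0.71²·4.28² + 0.29²·0.99² + 2·-0.21·0.71·0.29·4.28·0.99 = 8.9503 (%²).
σ_p = √8.9503 = 2.992%.
At 99.5%, z = 2.576.
VaR = 2.576 × 2.992% = 7.707%; on $250,000,000 that is $19,267,500.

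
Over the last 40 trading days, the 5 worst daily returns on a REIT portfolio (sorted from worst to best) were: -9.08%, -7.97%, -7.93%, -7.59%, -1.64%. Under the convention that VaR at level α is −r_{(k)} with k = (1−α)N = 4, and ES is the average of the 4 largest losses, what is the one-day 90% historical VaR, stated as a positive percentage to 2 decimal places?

7.59%

k = 4; the 4th lowest return is -7.59%, so VaR = 7.59%.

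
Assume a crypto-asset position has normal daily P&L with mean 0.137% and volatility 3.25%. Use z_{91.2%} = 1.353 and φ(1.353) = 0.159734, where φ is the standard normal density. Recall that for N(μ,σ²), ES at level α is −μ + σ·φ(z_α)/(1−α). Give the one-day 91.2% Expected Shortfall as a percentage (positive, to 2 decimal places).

Tail multiplier: φ(z)/(1−α) = 0.159734 / 0.088 = 1.815.
ES = −(0.137%) + 3.25% × 1.815 = 5.762%.

5.76%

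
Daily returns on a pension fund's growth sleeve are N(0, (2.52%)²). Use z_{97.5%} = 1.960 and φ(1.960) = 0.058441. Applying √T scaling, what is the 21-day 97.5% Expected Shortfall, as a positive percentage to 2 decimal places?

27.00%

σ_{21d} = 2.52% × √21 = 11.548%.
ES multiplier = φ(z)/(1−α) = 0.058441/0.025 = 2.338.
ES = 11.548% × 2.338 = 26.999%.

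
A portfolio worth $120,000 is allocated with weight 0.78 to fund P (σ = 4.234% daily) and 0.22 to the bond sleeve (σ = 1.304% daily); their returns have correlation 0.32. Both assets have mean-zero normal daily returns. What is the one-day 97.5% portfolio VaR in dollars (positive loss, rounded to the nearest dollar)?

σ_p² = 0.78²·4.234² + 0.22²·1.304² + 2·0.32·0.78·0.22·4.234·1.304 = 11.5953 (%²).
σ_p = √11.5953 = 3.405%.
At 97.5%, z = 1.960.
VaR = 1.960 × 3.405% = 6.674%; on $120,000 that is $8,009.

$8,009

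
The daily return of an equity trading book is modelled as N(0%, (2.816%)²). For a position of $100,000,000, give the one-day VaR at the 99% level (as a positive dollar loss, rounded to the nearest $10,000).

$6,550,000

At 99% one-sided, z = 2.326.
VaR = z·σ = 2.326 × 2.816% = 6.550%.
On $100,000,000: 0.06550 × $100,000,000 = $6,550,000.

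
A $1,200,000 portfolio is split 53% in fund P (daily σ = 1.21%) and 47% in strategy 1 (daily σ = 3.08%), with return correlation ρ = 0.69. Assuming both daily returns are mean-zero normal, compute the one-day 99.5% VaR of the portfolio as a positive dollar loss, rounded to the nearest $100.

σ_p² = 0.53²·1.21² + 0.47²·3.08² + 2·0.69·0.53·0.47·1.21·3.08 = 3.7879 (%²).
σ_p = √3.7879 = 1.946%.
At 99.5%, z = 2.576.
VaR = 2.576 × 1.946% = 5.013%; on $1,200,000 that is $60,156.

$60,200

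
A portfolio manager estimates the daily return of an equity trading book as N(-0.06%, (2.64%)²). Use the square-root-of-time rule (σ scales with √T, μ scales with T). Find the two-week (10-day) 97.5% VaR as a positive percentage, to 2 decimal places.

16.96%

At 97.5%, z = 1.960.
σ_{10d} = 2.64% × √10 = 8.348%; μ_{10d} = 10 × -0.06% = -0.600%.
VaR = −(-0.600%) + 1.960 × 8.348% = 16.962%.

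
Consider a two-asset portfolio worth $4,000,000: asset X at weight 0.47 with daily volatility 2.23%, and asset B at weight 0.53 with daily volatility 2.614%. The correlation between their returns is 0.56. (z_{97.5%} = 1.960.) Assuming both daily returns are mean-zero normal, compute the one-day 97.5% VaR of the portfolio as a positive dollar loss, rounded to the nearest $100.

σ_p² = 0.47²·2.23² + 0.53²·2.614² + 2·0.56·0.47·0.53·2.23·2.614 = 4.6442 (%²).
σ_p = √4.6442 = 2.155%.
VaR = 1.960 × 2.155% = 4.224%; on $4,000,000 that is $168,960.

$169,000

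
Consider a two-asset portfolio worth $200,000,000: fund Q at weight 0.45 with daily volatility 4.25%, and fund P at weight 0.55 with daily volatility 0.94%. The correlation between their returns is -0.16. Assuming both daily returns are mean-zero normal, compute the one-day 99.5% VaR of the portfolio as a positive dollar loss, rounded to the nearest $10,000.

σ_p² = 0.45²·4.25² + 0.55²·0.94² + 2·-0.16·0.45·0.55·4.25·0.94 = 3.6085 (%²).
σ_p = √3.6085 = 1.900%.
At 99.5%, z = 2.576.
VaR = 2.576 × 1.900% = 4.894%; on $200,000,000 that is $9,788,000.

$9,790,000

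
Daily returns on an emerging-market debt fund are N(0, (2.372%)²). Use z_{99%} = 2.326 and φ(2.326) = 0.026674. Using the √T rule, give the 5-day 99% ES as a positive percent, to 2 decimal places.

14.15%

σ_{5d} = 2.372% × √5 = 5.304%.
ES multiplier = φ(z)/(1−α) = 0.026674/0.01 = 2.667.
ES = 5.304% × 2.667 = 14.146%.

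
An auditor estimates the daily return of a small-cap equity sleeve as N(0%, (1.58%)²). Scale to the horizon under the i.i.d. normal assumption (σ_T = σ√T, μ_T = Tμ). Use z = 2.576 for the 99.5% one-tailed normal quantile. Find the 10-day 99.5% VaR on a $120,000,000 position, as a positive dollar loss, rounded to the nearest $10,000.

$15,440,000

σ_{10d} = 1.58% × √10 = 4.996%.
VaR = 2.576 × 4.996% = 12.870%.
On $120,000,000: 0.12870 × $120,000,000 = $15,444,000.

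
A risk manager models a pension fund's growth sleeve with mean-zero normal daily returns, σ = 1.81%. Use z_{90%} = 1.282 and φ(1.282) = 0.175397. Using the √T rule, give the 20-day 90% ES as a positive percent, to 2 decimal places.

14.20%

σ_{20d} = 1.81% × √20 = 8.095%.
ES multiplier = φ(z)/(1−α) = 0.175397/0.1 = 1.754.
ES = 8.095% × 1.754 = 14.199%.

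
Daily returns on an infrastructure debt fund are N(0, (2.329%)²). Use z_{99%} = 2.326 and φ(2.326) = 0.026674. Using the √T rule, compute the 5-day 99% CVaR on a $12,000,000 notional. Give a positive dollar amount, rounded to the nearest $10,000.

σ_{5d} = 2.329% × √5 = 5.208%.
ES multiplier = φ(z)/(1−α) = 0.026674/0.01 = 2.667.
ES = 5.208% × 2.667 = 13.890%; on $12,000,000: $1,666,800.

$1,670,000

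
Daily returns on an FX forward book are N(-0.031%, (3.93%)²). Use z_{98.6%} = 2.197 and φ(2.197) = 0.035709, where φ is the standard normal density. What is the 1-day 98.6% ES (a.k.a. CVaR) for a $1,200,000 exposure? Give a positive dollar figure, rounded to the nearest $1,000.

$121,000

Tail multiplier: φ(z)/(1−α) = 0.035709 / 0.014 = 2.551.
ES = −(-0.031%) + 3.93% × 2.551 = 10.056%.
On $1,200,000: 0.10056 × $1,200,000 = $120,672.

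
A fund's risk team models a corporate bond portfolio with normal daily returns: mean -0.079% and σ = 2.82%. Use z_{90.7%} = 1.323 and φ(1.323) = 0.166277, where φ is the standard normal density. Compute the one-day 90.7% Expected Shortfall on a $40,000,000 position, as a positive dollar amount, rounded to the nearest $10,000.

Tail multiplier: φ(z)/(1−α) = 0.166277 / 0.093 = 1.788.
ES = −(-0.079%) + 2.82% × 1.788 = 5.121%.
On $40,000,000: 0.05121 × $40,000,000 = $2,048,400.

$2,050,000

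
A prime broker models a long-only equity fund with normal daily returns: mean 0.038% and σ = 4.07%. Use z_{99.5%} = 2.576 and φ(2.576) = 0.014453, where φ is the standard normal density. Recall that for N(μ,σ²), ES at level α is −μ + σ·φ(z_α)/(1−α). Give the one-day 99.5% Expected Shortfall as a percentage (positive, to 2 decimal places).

11.73%

Tail multiplier: φ(z)/(1−α) = 0.014453 / 0.005 = 2.891.
ES = −(0.038%) + 4.07% × 2.891 = 11.728%.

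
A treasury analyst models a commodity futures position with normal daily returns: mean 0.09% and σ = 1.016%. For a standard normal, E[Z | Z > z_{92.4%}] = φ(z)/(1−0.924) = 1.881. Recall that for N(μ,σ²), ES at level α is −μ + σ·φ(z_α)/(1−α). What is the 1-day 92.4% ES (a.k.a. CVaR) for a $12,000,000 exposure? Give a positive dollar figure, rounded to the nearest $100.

ES = −(0.09%) + 1.016% × 1.881 = 1.821%.
On $12,000,000: 0.01821 × $12,000,000 = $218,520.

$218,500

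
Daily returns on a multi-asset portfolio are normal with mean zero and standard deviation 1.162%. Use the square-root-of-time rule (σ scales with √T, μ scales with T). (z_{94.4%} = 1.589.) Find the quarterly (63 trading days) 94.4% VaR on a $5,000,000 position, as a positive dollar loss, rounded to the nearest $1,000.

σ_{63d} = 1.162% × √63 = 9.223%.
VaR = 1.589 × 9.223% = 14.655%.
On $5,000,000: 0.14655 × $5,000,000 = $732,750.

$733,000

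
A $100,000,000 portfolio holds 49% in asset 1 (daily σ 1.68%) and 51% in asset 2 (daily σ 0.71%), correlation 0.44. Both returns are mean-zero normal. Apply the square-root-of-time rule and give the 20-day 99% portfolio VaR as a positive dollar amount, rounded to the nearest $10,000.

$10,770,000

σ_p = √(0.49²·1.68² + 0.51²·0.71² + 2·0.44·0.49·0.51·1.68·0.71) = 1.035%.
σ_{20d} = 1.035% × √20 = 4.629%.
z(99%) = 2.326.
VaR = 2.326 × 4.629% = 10.767%; on $100,000,000 that is $10,767,000.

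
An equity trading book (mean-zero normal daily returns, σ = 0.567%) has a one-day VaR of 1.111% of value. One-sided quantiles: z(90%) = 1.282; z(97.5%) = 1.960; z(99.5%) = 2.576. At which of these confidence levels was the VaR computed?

97.5%

Implied z = VaR/σ = 1.111 / 0.567 = 1.959.
This matches z(97.5%) = 1.960.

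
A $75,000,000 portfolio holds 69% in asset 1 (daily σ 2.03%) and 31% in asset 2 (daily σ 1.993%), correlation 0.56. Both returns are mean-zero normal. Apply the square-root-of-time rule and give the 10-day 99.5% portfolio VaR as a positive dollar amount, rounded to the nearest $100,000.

$11,100,000

σ_p = √(0.69²·2.03² + 0.31²·1.993² + 2·0.56·0.69·0.31·2.03·1.993) = 1.820%.
σ_{10d} = 1.820% × √10 = 5.755%.
z(99.5%) = 2.576.
VaR = 2.576 × 5.755% = 14.825%; on $75,000,000 that is $11,118,750.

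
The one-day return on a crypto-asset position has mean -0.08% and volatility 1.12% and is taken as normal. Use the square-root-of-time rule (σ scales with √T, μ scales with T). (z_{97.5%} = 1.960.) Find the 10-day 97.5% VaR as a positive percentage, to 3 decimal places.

σ_{10d} = 1.12% × √10 = 3.542%; μ_{10d} = 10 × -0.08% = -0.800%.
VaR = −(-0.800%) + 1.960 × 3.542% = 7.742%.

7.742%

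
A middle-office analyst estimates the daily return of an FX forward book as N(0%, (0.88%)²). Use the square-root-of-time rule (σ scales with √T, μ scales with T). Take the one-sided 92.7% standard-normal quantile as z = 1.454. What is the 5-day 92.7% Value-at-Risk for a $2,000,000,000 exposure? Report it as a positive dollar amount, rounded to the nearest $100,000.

σ_{5d} = 0.88% × √5 = 1.968%.
VaR = 1.454 × 1.968% = 2.861%.
On $2,000,000,000: 0.02861 × $2,000,000,000 = $57,220,000.

$57,200,000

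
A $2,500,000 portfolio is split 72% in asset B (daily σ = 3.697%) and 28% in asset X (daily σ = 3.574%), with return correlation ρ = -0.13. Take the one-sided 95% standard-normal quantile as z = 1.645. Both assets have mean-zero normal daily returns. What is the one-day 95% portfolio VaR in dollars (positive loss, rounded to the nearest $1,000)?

σ_p² = 0.72²·3.697² + 0.28²·3.574² + 2·-0.13·0.72·0.28·3.697·3.574 = 7.3943 (%²).
σ_p = √7.3943 = 2.719%.
VaR = 1.645 × 2.719% = 4.473%; on $2,500,000 that is $111,825.

$112,000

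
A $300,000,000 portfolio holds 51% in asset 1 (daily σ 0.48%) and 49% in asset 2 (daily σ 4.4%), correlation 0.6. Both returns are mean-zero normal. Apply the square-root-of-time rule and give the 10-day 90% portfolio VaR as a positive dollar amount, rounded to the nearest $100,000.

σ_p = √(0.51²·0.48² + 0.49²·4.4² + 2·0.6·0.51·0.49·0.48·4.4) = 2.311%.
σ_{10d} = 2.311% × √10 = 7.308%.
z(90%) = 1.282.
VaR = 1.282 × 7.308% = 9.369%; on $300,000,000 that is $28,107,000.

$28,100,000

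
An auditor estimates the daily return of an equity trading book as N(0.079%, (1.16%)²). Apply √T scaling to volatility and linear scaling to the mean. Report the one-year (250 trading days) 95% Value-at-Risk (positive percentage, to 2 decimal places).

10.42%

At 95%, z = 1.645.
σ_{250d} = 1.16% × √250 = 18.341%; μ_{250d} = 250 × 0.079% = 19.750%.
VaR = −(19.750%) + 1.645 × 18.341% = 10.421%.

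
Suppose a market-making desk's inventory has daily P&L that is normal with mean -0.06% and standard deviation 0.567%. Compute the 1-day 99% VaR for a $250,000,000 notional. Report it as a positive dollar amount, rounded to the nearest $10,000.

At 99% one-sided, z = 2.326.
VaR = −μ + z·σ = −(-0.06%) + 2.326 × 0.567% = 1.379%.
On $250,000,000: 0.01379 × $250,000,000 = $3,447,500.

$3,450,000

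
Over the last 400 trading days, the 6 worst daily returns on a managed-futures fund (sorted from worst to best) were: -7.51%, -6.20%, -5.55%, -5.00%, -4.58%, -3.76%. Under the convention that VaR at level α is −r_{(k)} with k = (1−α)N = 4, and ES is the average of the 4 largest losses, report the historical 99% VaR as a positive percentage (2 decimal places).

5.00%

k = 4; the 4th lowest return is -5.00%, so VaR = 5.00%.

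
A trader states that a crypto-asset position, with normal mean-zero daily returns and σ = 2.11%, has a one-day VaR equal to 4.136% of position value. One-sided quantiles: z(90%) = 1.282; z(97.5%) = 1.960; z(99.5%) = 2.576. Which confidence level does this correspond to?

Implied z = VaR/σ = 4.136 / 2.11 = 1.960.
This matches z(97.5%) = 1.960.

97.5%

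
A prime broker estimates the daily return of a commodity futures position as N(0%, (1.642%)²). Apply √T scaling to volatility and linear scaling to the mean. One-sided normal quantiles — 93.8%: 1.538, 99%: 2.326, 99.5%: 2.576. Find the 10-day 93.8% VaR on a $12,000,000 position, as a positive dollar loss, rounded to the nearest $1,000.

σ_{10d} = 1.642% × √10 = 5.192%.
VaR = 1.538 × 5.192% = 7.985%.
On $12,000,000: 0.07985 × $12,000,000 = $958,200.

$958,000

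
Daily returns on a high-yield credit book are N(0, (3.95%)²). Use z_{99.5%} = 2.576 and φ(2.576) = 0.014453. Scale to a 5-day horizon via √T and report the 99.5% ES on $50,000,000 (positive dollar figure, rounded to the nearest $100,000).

σ_{5d} = 3.95% × √5 = 8.832%.
ES multiplier = φ(z)/(1−α) = 0.014453/0.005 = 2.891.
ES = 8.832% × 2.891 = 25.533%; on $50,000,000: $12,766,500.

$12,800,000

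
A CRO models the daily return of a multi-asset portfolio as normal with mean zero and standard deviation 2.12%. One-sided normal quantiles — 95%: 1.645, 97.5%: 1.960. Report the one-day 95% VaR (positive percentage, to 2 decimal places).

VaR = z·σ = 1.645 × 2.12% = 3.487%.

3.49%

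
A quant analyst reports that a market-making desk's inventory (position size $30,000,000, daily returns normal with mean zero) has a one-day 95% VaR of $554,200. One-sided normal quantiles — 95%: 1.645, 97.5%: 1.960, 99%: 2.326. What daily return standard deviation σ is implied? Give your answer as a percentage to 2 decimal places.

VaR as a fraction: $554,200 / $30,000,000 = 1.847%.
σ = VaR / z = 1.847% / 1.645 = 1.123%.

1.12%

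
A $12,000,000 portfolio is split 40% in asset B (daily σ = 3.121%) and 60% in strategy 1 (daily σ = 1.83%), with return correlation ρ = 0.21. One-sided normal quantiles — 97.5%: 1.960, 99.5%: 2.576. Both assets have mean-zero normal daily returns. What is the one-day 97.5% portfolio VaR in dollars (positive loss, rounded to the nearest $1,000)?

$430,000

σ_p² = 0.4²·3.121² + 0.6²·1.83² + 2·0.21·0.4·0.6·3.121·1.83 = 3.3398 (%²).
σ_p = √3.3398 = 1.828%.
VaR = 1.960 × 1.828% = 3.583%; on $12,000,000 that is $429,960.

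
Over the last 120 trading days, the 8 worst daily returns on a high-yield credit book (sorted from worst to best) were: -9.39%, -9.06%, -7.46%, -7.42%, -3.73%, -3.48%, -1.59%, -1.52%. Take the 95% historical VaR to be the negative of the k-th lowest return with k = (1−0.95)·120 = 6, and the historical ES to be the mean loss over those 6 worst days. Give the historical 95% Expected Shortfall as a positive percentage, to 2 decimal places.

The 6 worst returns sum to -40.54%.
ES = −(-40.54%) / 6 = 6.7566…% ≈ 6.76%.

6.76%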